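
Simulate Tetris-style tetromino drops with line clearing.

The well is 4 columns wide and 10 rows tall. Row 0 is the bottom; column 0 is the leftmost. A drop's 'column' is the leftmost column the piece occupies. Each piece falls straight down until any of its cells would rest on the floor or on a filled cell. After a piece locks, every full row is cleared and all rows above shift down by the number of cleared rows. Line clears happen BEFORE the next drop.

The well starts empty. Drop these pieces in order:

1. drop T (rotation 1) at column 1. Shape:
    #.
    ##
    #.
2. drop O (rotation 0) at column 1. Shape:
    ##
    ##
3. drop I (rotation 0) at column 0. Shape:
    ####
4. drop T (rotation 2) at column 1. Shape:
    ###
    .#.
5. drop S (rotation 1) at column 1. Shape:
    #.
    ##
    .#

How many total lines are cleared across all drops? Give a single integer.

Drop 1: T rot1 at col 1 lands with bottom-row=0; cleared 0 line(s) (total 0); column heights now [0 3 2 0], max=3
Drop 2: O rot0 at col 1 lands with bottom-row=3; cleared 0 line(s) (total 0); column heights now [0 5 5 0], max=5
Drop 3: I rot0 at col 0 lands with bottom-row=5; cleared 1 line(s) (total 1); column heights now [0 5 5 0], max=5
Drop 4: T rot2 at col 1 lands with bottom-row=5; cleared 0 line(s) (total 1); column heights now [0 7 7 7], max=7
Drop 5: S rot1 at col 1 lands with bottom-row=7; cleared 0 line(s) (total 1); column heights now [0 10 9 7], max=10

Answer: 1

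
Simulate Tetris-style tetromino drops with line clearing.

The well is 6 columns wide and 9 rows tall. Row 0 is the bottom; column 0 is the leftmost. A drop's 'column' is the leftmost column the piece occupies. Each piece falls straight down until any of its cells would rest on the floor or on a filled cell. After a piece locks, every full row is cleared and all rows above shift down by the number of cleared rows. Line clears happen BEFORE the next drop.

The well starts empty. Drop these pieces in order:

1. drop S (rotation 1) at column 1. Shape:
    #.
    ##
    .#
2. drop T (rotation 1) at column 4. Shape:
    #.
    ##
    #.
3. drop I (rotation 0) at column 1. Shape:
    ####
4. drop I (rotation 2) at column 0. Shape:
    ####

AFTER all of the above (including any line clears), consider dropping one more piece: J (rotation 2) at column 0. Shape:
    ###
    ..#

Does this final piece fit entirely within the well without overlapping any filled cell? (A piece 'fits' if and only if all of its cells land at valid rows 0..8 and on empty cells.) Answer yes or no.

Answer: yes

Derivation:
Drop 1: S rot1 at col 1 lands with bottom-row=0; cleared 0 line(s) (total 0); column heights now [0 3 2 0 0 0], max=3
Drop 2: T rot1 at col 4 lands with bottom-row=0; cleared 0 line(s) (total 0); column heights now [0 3 2 0 3 2], max=3
Drop 3: I rot0 at col 1 lands with bottom-row=3; cleared 0 line(s) (total 0); column heights now [0 4 4 4 4 2], max=4
Drop 4: I rot2 at col 0 lands with bottom-row=4; cleared 0 line(s) (total 0); column heights now [5 5 5 5 4 2], max=5
Test piece J rot2 at col 0 (width 3): heights before test = [5 5 5 5 4 2]; fits = True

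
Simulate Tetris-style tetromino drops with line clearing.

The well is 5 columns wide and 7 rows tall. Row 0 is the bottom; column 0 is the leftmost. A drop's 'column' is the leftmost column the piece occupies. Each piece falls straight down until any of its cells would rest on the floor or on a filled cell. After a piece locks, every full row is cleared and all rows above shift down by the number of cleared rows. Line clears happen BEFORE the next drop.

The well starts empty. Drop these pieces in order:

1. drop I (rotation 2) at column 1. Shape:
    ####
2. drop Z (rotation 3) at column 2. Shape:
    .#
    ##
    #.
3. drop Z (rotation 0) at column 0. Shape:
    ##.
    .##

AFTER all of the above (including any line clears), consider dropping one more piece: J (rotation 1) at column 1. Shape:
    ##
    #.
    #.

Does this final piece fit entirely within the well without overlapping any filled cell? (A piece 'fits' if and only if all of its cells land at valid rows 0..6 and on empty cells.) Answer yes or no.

Answer: no

Derivation:
Drop 1: I rot2 at col 1 lands with bottom-row=0; cleared 0 line(s) (total 0); column heights now [0 1 1 1 1], max=1
Drop 2: Z rot3 at col 2 lands with bottom-row=1; cleared 0 line(s) (total 0); column heights now [0 1 3 4 1], max=4
Drop 3: Z rot0 at col 0 lands with bottom-row=3; cleared 0 line(s) (total 0); column heights now [5 5 4 4 1], max=5
Test piece J rot1 at col 1 (width 2): heights before test = [5 5 4 4 1]; fits = False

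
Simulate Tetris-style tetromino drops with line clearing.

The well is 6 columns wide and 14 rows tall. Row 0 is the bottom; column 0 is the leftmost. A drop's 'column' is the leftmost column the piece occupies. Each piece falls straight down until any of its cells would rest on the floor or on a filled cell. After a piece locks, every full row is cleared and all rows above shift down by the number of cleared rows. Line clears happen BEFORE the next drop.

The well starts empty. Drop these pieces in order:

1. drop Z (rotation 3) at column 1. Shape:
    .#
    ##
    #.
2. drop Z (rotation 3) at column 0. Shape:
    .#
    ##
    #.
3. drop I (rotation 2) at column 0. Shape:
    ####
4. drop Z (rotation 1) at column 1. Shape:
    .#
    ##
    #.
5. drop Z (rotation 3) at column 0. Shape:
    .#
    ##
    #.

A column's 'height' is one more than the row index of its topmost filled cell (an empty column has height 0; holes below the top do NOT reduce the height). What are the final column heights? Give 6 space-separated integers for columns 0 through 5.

Drop 1: Z rot3 at col 1 lands with bottom-row=0; cleared 0 line(s) (total 0); column heights now [0 2 3 0 0 0], max=3
Drop 2: Z rot3 at col 0 lands with bottom-row=1; cleared 0 line(s) (total 0); column heights now [3 4 3 0 0 0], max=4
Drop 3: I rot2 at col 0 lands with bottom-row=4; cleared 0 line(s) (total 0); column heights now [5 5 5 5 0 0], max=5
Drop 4: Z rot1 at col 1 lands with bottom-row=5; cleared 0 line(s) (total 0); column heights now [5 7 8 5 0 0], max=8
Drop 5: Z rot3 at col 0 lands with bottom-row=6; cleared 0 line(s) (total 0); column heights now [8 9 8 5 0 0], max=9

Answer: 8 9 8 5 0 0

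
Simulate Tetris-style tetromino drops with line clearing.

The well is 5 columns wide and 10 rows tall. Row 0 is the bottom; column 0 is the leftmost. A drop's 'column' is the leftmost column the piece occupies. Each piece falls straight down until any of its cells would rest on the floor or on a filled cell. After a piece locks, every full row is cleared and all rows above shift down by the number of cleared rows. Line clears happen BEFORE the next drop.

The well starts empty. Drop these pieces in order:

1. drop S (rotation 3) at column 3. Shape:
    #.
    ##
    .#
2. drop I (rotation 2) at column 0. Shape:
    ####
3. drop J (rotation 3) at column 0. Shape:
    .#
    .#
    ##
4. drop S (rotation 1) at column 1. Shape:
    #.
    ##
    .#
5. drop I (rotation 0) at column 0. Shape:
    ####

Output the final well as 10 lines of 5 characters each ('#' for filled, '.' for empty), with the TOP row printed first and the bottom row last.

Answer: ####.
.#...
.##..
.##..
.#...
##...
####.
...#.
...##
....#

Derivation:
Drop 1: S rot3 at col 3 lands with bottom-row=0; cleared 0 line(s) (total 0); column heights now [0 0 0 3 2], max=3
Drop 2: I rot2 at col 0 lands with bottom-row=3; cleared 0 line(s) (total 0); column heights now [4 4 4 4 2], max=4
Drop 3: J rot3 at col 0 lands with bottom-row=4; cleared 0 line(s) (total 0); column heights now [5 7 4 4 2], max=7
Drop 4: S rot1 at col 1 lands with bottom-row=6; cleared 0 line(s) (total 0); column heights now [5 9 8 4 2], max=9
Drop 5: I rot0 at col 0 lands with bottom-row=9; cleared 0 line(s) (total 0); column heights now [10 10 10 10 2], max=10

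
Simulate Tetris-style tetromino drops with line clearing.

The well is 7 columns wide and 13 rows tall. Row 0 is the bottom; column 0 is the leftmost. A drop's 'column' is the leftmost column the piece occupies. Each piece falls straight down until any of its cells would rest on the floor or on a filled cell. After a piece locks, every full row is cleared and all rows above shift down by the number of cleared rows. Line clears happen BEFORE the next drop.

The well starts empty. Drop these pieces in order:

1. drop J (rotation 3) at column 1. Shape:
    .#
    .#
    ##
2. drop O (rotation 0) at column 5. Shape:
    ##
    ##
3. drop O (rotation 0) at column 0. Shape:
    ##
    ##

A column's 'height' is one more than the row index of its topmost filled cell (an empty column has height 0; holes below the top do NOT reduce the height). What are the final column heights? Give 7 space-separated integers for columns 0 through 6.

Drop 1: J rot3 at col 1 lands with bottom-row=0; cleared 0 line(s) (total 0); column heights now [0 1 3 0 0 0 0], max=3
Drop 2: O rot0 at col 5 lands with bottom-row=0; cleared 0 line(s) (total 0); column heights now [0 1 3 0 0 2 2], max=3
Drop 3: O rot0 at col 0 lands with bottom-row=1; cleared 0 line(s) (total 0); column heights now [3 3 3 0 0 2 2], max=3

Answer: 3 3 3 0 0 2 2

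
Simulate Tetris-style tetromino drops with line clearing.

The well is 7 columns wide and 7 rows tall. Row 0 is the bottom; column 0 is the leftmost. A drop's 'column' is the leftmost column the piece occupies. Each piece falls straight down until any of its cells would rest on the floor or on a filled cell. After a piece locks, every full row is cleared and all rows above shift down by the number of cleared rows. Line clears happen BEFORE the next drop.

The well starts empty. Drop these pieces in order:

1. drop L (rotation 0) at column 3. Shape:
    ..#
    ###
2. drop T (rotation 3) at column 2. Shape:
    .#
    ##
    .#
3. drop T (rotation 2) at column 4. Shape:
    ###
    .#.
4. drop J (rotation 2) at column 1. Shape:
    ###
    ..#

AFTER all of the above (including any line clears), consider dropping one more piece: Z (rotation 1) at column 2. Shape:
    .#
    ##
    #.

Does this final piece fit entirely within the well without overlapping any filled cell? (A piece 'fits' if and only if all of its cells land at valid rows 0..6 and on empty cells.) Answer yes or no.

Answer: no

Derivation:
Drop 1: L rot0 at col 3 lands with bottom-row=0; cleared 0 line(s) (total 0); column heights now [0 0 0 1 1 2 0], max=2
Drop 2: T rot3 at col 2 lands with bottom-row=1; cleared 0 line(s) (total 0); column heights now [0 0 3 4 1 2 0], max=4
Drop 3: T rot2 at col 4 lands with bottom-row=2; cleared 0 line(s) (total 0); column heights now [0 0 3 4 4 4 4], max=4
Drop 4: J rot2 at col 1 lands with bottom-row=4; cleared 0 line(s) (total 0); column heights now [0 6 6 6 4 4 4], max=6
Test piece Z rot1 at col 2 (width 2): heights before test = [0 6 6 6 4 4 4]; fits = False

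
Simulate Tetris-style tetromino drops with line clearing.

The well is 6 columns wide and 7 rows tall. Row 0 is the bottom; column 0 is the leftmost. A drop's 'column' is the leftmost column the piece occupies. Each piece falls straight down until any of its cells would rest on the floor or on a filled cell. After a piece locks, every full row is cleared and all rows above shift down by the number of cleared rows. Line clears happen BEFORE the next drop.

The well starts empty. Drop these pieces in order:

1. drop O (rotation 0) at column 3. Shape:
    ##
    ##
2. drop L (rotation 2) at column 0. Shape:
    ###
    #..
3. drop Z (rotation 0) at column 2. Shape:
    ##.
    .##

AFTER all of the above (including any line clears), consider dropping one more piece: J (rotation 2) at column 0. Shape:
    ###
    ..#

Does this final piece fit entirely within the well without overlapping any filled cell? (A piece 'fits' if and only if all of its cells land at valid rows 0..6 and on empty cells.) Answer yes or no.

Drop 1: O rot0 at col 3 lands with bottom-row=0; cleared 0 line(s) (total 0); column heights now [0 0 0 2 2 0], max=2
Drop 2: L rot2 at col 0 lands with bottom-row=0; cleared 0 line(s) (total 0); column heights now [2 2 2 2 2 0], max=2
Drop 3: Z rot0 at col 2 lands with bottom-row=2; cleared 0 line(s) (total 0); column heights now [2 2 4 4 3 0], max=4
Test piece J rot2 at col 0 (width 3): heights before test = [2 2 4 4 3 0]; fits = True

Answer: yes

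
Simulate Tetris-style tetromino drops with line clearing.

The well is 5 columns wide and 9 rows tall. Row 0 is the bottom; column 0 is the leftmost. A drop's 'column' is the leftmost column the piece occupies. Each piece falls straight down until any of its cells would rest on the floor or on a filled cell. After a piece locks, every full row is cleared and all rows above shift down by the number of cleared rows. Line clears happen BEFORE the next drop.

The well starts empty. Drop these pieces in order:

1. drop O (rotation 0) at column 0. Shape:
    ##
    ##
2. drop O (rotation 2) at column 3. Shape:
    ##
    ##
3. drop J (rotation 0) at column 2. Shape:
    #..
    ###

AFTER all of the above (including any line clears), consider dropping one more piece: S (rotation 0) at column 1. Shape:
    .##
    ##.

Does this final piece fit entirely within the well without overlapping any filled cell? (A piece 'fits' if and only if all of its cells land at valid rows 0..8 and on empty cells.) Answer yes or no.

Answer: yes

Derivation:
Drop 1: O rot0 at col 0 lands with bottom-row=0; cleared 0 line(s) (total 0); column heights now [2 2 0 0 0], max=2
Drop 2: O rot2 at col 3 lands with bottom-row=0; cleared 0 line(s) (total 0); column heights now [2 2 0 2 2], max=2
Drop 3: J rot0 at col 2 lands with bottom-row=2; cleared 0 line(s) (total 0); column heights now [2 2 4 3 3], max=4
Test piece S rot0 at col 1 (width 3): heights before test = [2 2 4 3 3]; fits = True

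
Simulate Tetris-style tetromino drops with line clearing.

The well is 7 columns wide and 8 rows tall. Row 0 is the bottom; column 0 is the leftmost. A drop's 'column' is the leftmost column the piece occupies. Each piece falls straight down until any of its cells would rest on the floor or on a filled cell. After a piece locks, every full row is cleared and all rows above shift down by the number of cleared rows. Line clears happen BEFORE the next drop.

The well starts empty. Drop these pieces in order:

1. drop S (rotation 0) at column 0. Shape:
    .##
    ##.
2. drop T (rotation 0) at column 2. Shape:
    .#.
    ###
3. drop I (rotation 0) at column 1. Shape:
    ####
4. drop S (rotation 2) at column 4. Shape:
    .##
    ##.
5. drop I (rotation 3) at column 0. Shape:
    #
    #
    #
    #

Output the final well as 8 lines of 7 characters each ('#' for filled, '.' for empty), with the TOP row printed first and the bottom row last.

Drop 1: S rot0 at col 0 lands with bottom-row=0; cleared 0 line(s) (total 0); column heights now [1 2 2 0 0 0 0], max=2
Drop 2: T rot0 at col 2 lands with bottom-row=2; cleared 0 line(s) (total 0); column heights now [1 2 3 4 3 0 0], max=4
Drop 3: I rot0 at col 1 lands with bottom-row=4; cleared 0 line(s) (total 0); column heights now [1 5 5 5 5 0 0], max=5
Drop 4: S rot2 at col 4 lands with bottom-row=5; cleared 0 line(s) (total 0); column heights now [1 5 5 5 6 7 7], max=7
Drop 5: I rot3 at col 0 lands with bottom-row=1; cleared 0 line(s) (total 0); column heights now [5 5 5 5 6 7 7], max=7

Answer: .......
.....##
....##.
#####..
#..#...
#.###..
###....
##.....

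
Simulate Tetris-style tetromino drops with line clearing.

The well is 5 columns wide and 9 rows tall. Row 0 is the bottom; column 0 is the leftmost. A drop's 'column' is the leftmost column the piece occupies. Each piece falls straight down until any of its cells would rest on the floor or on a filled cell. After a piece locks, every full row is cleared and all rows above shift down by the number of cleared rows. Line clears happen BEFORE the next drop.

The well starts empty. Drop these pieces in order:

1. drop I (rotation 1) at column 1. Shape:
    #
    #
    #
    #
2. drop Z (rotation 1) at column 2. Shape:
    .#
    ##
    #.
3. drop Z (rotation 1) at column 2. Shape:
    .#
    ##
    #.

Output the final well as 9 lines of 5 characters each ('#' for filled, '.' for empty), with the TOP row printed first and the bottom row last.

Answer: .....
.....
.....
.....
...#.
.###.
.###.
.###.
.##..

Derivation:
Drop 1: I rot1 at col 1 lands with bottom-row=0; cleared 0 line(s) (total 0); column heights now [0 4 0 0 0], max=4
Drop 2: Z rot1 at col 2 lands with bottom-row=0; cleared 0 line(s) (total 0); column heights now [0 4 2 3 0], max=4
Drop 3: Z rot1 at col 2 lands with bottom-row=2; cleared 0 line(s) (total 0); column heights now [0 4 4 5 0], max=5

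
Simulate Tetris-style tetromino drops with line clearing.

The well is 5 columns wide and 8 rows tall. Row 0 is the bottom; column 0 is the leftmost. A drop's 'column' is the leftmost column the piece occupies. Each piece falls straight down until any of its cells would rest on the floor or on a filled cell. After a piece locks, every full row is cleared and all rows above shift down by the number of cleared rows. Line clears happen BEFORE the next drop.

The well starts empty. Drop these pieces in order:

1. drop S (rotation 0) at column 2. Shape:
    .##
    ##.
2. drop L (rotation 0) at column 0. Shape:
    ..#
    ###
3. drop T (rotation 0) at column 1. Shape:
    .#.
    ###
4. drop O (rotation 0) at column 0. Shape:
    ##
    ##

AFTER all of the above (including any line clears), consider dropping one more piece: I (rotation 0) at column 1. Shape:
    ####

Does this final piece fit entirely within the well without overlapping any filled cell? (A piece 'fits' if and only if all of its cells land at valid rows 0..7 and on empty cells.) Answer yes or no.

Drop 1: S rot0 at col 2 lands with bottom-row=0; cleared 0 line(s) (total 0); column heights now [0 0 1 2 2], max=2
Drop 2: L rot0 at col 0 lands with bottom-row=1; cleared 1 line(s) (total 1); column heights now [0 0 2 1 0], max=2
Drop 3: T rot0 at col 1 lands with bottom-row=2; cleared 0 line(s) (total 1); column heights now [0 3 4 3 0], max=4
Drop 4: O rot0 at col 0 lands with bottom-row=3; cleared 0 line(s) (total 1); column heights now [5 5 4 3 0], max=5
Test piece I rot0 at col 1 (width 4): heights before test = [5 5 4 3 0]; fits = True

Answer: yes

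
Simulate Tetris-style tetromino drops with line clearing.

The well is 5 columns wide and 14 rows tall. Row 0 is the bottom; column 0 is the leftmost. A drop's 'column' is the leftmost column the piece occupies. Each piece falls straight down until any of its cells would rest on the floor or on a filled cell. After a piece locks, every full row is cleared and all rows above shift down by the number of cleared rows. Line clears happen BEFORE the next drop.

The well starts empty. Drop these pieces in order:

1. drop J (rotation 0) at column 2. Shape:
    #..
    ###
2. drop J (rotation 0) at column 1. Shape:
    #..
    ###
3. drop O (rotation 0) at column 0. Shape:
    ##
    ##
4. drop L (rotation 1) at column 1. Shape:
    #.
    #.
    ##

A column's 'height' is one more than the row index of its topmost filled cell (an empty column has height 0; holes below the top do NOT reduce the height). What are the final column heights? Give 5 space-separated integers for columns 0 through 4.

Drop 1: J rot0 at col 2 lands with bottom-row=0; cleared 0 line(s) (total 0); column heights now [0 0 2 1 1], max=2
Drop 2: J rot0 at col 1 lands with bottom-row=2; cleared 0 line(s) (total 0); column heights now [0 4 3 3 1], max=4
Drop 3: O rot0 at col 0 lands with bottom-row=4; cleared 0 line(s) (total 0); column heights now [6 6 3 3 1], max=6
Drop 4: L rot1 at col 1 lands with bottom-row=6; cleared 0 line(s) (total 0); column heights now [6 9 7 3 1], max=9

Answer: 6 9 7 3 1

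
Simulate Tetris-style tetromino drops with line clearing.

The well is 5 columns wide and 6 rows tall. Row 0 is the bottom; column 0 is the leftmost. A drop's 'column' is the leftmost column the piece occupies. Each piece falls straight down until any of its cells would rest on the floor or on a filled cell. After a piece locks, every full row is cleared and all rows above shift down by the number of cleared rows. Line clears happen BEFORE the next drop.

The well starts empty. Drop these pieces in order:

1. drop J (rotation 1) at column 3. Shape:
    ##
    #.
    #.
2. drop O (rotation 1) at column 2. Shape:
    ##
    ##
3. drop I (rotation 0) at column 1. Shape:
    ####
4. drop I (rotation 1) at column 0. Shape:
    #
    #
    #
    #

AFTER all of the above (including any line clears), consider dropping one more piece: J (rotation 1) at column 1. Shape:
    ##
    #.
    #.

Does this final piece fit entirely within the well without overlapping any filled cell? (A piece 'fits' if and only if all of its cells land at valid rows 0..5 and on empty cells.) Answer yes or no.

Answer: no

Derivation:
Drop 1: J rot1 at col 3 lands with bottom-row=0; cleared 0 line(s) (total 0); column heights now [0 0 0 3 3], max=3
Drop 2: O rot1 at col 2 lands with bottom-row=3; cleared 0 line(s) (total 0); column heights now [0 0 5 5 3], max=5
Drop 3: I rot0 at col 1 lands with bottom-row=5; cleared 0 line(s) (total 0); column heights now [0 6 6 6 6], max=6
Drop 4: I rot1 at col 0 lands with bottom-row=0; cleared 0 line(s) (total 0); column heights now [4 6 6 6 6], max=6
Test piece J rot1 at col 1 (width 2): heights before test = [4 6 6 6 6]; fits = False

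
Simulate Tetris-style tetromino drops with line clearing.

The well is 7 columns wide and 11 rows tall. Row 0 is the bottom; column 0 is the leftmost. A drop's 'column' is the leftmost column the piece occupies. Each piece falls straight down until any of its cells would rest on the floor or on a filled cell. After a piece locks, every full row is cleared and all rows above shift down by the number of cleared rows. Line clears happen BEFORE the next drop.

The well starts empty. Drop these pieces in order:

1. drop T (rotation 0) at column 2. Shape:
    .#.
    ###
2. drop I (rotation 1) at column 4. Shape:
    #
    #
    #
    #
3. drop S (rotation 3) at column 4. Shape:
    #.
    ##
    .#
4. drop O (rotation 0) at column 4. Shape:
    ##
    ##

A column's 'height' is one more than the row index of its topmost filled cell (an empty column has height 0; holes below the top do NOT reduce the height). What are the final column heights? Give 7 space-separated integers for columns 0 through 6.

Drop 1: T rot0 at col 2 lands with bottom-row=0; cleared 0 line(s) (total 0); column heights now [0 0 1 2 1 0 0], max=2
Drop 2: I rot1 at col 4 lands with bottom-row=1; cleared 0 line(s) (total 0); column heights now [0 0 1 2 5 0 0], max=5
Drop 3: S rot3 at col 4 lands with bottom-row=4; cleared 0 line(s) (total 0); column heights now [0 0 1 2 7 6 0], max=7
Drop 4: O rot0 at col 4 lands with bottom-row=7; cleared 0 line(s) (total 0); column heights now [0 0 1 2 9 9 0], max=9

Answer: 0 0 1 2 9 9 0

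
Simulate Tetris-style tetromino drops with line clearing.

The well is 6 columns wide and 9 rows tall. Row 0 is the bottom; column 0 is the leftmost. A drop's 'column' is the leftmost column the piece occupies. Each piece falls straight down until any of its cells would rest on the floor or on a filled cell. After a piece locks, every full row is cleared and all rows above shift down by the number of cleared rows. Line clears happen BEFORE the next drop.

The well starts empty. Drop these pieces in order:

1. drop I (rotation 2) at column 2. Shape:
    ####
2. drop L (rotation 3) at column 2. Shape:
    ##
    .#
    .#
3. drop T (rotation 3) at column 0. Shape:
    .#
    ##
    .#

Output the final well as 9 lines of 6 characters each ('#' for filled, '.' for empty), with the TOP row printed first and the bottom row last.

Answer: ......
......
......
......
......
..##..
.#.#..
##.#..
.#####

Derivation:
Drop 1: I rot2 at col 2 lands with bottom-row=0; cleared 0 line(s) (total 0); column heights now [0 0 1 1 1 1], max=1
Drop 2: L rot3 at col 2 lands with bottom-row=1; cleared 0 line(s) (total 0); column heights now [0 0 4 4 1 1], max=4
Drop 3: T rot3 at col 0 lands with bottom-row=0; cleared 0 line(s) (total 0); column heights now [2 3 4 4 1 1], max=4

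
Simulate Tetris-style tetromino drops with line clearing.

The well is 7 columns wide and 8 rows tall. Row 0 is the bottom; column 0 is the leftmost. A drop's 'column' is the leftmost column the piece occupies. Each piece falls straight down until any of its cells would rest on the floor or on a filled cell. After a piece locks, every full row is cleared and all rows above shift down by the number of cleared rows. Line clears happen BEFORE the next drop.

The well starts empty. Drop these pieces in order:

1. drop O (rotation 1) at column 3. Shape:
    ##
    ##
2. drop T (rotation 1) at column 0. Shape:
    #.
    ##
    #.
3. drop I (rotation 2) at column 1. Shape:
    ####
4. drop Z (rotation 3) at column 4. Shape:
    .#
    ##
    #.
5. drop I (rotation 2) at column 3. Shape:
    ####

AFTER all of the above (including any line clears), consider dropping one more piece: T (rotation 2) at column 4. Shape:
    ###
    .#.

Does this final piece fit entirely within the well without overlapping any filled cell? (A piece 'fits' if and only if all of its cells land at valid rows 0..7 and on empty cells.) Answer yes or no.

Drop 1: O rot1 at col 3 lands with bottom-row=0; cleared 0 line(s) (total 0); column heights now [0 0 0 2 2 0 0], max=2
Drop 2: T rot1 at col 0 lands with bottom-row=0; cleared 0 line(s) (total 0); column heights now [3 2 0 2 2 0 0], max=3
Drop 3: I rot2 at col 1 lands with bottom-row=2; cleared 0 line(s) (total 0); column heights now [3 3 3 3 3 0 0], max=3
Drop 4: Z rot3 at col 4 lands with bottom-row=3; cleared 0 line(s) (total 0); column heights now [3 3 3 3 5 6 0], max=6
Drop 5: I rot2 at col 3 lands with bottom-row=6; cleared 0 line(s) (total 0); column heights now [3 3 3 7 7 7 7], max=7
Test piece T rot2 at col 4 (width 3): heights before test = [3 3 3 7 7 7 7]; fits = False

Answer: no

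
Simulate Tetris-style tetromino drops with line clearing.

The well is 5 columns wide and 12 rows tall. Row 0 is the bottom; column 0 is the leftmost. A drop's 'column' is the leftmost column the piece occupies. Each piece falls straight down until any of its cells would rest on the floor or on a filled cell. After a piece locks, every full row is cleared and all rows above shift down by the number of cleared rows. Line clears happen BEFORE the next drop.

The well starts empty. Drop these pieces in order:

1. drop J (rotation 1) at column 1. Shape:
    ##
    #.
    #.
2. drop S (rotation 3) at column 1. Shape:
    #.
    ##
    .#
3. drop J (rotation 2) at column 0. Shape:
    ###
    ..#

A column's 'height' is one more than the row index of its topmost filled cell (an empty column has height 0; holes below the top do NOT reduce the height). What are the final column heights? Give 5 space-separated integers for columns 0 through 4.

Drop 1: J rot1 at col 1 lands with bottom-row=0; cleared 0 line(s) (total 0); column heights now [0 3 3 0 0], max=3
Drop 2: S rot3 at col 1 lands with bottom-row=3; cleared 0 line(s) (total 0); column heights now [0 6 5 0 0], max=6
Drop 3: J rot2 at col 0 lands with bottom-row=5; cleared 0 line(s) (total 0); column heights now [7 7 7 0 0], max=7

Answer: 7 7 7 0 0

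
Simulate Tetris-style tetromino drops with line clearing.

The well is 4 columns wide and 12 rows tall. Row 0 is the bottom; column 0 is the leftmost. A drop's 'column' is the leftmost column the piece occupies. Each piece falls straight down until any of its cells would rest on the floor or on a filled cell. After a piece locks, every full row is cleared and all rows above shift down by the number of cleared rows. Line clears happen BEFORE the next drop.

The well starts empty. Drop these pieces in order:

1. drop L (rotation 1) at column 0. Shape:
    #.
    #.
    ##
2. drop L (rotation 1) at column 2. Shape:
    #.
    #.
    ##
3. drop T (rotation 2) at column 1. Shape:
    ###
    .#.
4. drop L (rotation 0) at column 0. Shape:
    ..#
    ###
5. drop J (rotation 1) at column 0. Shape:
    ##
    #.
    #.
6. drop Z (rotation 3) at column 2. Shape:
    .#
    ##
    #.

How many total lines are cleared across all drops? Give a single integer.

Answer: 2

Derivation:
Drop 1: L rot1 at col 0 lands with bottom-row=0; cleared 0 line(s) (total 0); column heights now [3 1 0 0], max=3
Drop 2: L rot1 at col 2 lands with bottom-row=0; cleared 1 line(s) (total 1); column heights now [2 0 2 0], max=2
Drop 3: T rot2 at col 1 lands with bottom-row=2; cleared 0 line(s) (total 1); column heights now [2 4 4 4], max=4
Drop 4: L rot0 at col 0 lands with bottom-row=4; cleared 0 line(s) (total 1); column heights now [5 5 6 4], max=6
Drop 5: J rot1 at col 0 lands with bottom-row=5; cleared 0 line(s) (total 1); column heights now [8 8 6 4], max=8
Drop 6: Z rot3 at col 2 lands with bottom-row=6; cleared 1 line(s) (total 2); column heights now [7 5 7 8], max=8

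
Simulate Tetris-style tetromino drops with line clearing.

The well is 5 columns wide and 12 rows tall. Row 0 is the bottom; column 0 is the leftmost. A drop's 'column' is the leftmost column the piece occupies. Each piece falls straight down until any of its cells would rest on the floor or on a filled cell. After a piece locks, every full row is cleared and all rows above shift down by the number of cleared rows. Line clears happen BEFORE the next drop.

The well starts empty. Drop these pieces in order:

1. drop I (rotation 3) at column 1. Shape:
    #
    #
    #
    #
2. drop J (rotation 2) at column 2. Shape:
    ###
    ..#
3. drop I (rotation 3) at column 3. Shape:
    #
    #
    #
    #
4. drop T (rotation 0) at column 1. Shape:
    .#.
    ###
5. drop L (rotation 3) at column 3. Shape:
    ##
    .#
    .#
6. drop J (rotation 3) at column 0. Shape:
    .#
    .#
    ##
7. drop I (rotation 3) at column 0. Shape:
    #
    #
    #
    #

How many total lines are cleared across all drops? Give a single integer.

Answer: 2

Derivation:
Drop 1: I rot3 at col 1 lands with bottom-row=0; cleared 0 line(s) (total 0); column heights now [0 4 0 0 0], max=4
Drop 2: J rot2 at col 2 lands with bottom-row=0; cleared 0 line(s) (total 0); column heights now [0 4 2 2 2], max=4
Drop 3: I rot3 at col 3 lands with bottom-row=2; cleared 0 line(s) (total 0); column heights now [0 4 2 6 2], max=6
Drop 4: T rot0 at col 1 lands with bottom-row=6; cleared 0 line(s) (total 0); column heights now [0 7 8 7 2], max=8
Drop 5: L rot3 at col 3 lands with bottom-row=5; cleared 0 line(s) (total 0); column heights now [0 7 8 8 8], max=8
Drop 6: J rot3 at col 0 lands with bottom-row=7; cleared 1 line(s) (total 1); column heights now [0 9 7 7 7], max=9
Drop 7: I rot3 at col 0 lands with bottom-row=0; cleared 1 line(s) (total 2); column heights now [3 8 6 6 6], max=8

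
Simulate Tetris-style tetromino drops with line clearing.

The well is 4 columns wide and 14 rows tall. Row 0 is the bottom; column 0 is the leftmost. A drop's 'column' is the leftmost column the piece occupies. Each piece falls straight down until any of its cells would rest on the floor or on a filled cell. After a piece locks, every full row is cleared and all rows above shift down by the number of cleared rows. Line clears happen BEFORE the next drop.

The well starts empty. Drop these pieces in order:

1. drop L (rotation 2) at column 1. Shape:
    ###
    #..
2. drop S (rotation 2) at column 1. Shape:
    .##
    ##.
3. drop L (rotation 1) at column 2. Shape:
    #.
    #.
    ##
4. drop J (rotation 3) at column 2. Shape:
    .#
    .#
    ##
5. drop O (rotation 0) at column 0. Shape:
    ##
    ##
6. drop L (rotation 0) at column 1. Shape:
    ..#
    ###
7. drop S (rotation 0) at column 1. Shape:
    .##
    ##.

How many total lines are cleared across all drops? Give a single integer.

Drop 1: L rot2 at col 1 lands with bottom-row=0; cleared 0 line(s) (total 0); column heights now [0 2 2 2], max=2
Drop 2: S rot2 at col 1 lands with bottom-row=2; cleared 0 line(s) (total 0); column heights now [0 3 4 4], max=4
Drop 3: L rot1 at col 2 lands with bottom-row=4; cleared 0 line(s) (total 0); column heights now [0 3 7 5], max=7
Drop 4: J rot3 at col 2 lands with bottom-row=7; cleared 0 line(s) (total 0); column heights now [0 3 8 10], max=10
Drop 5: O rot0 at col 0 lands with bottom-row=3; cleared 2 line(s) (total 2); column heights now [0 3 6 8], max=8
Drop 6: L rot0 at col 1 lands with bottom-row=8; cleared 0 line(s) (total 2); column heights now [0 9 9 10], max=10
Drop 7: S rot0 at col 1 lands with bottom-row=9; cleared 0 line(s) (total 2); column heights now [0 10 11 11], max=11

Answer: 2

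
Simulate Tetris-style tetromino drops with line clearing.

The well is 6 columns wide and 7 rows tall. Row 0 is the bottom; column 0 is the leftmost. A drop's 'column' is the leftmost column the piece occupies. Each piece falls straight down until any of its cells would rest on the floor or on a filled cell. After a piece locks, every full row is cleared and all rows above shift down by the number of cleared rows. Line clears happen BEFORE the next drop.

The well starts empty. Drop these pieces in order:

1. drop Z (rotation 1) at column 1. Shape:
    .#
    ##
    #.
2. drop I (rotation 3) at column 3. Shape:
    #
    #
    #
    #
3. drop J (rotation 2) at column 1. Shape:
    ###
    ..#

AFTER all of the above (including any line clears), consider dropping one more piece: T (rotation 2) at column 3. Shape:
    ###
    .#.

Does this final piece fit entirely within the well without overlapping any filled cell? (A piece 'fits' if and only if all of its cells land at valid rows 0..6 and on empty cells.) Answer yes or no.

Answer: yes

Derivation:
Drop 1: Z rot1 at col 1 lands with bottom-row=0; cleared 0 line(s) (total 0); column heights now [0 2 3 0 0 0], max=3
Drop 2: I rot3 at col 3 lands with bottom-row=0; cleared 0 line(s) (total 0); column heights now [0 2 3 4 0 0], max=4
Drop 3: J rot2 at col 1 lands with bottom-row=4; cleared 0 line(s) (total 0); column heights now [0 6 6 6 0 0], max=6
Test piece T rot2 at col 3 (width 3): heights before test = [0 6 6 6 0 0]; fits = True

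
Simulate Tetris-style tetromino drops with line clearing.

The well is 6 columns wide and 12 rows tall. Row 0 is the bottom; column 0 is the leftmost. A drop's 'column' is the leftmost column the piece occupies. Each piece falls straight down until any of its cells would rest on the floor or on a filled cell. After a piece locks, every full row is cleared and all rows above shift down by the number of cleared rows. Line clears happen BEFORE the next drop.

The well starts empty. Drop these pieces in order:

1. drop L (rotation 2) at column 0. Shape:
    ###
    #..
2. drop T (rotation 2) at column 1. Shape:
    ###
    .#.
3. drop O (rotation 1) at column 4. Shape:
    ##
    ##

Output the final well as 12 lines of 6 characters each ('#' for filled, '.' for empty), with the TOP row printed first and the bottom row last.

Answer: ......
......
......
......
......
......
......
......
.###..
..#...
###.##
#...##

Derivation:
Drop 1: L rot2 at col 0 lands with bottom-row=0; cleared 0 line(s) (total 0); column heights now [2 2 2 0 0 0], max=2
Drop 2: T rot2 at col 1 lands with bottom-row=2; cleared 0 line(s) (total 0); column heights now [2 4 4 4 0 0], max=4
Drop 3: O rot1 at col 4 lands with bottom-row=0; cleared 0 line(s) (total 0); column heights now [2 4 4 4 2 2], max=4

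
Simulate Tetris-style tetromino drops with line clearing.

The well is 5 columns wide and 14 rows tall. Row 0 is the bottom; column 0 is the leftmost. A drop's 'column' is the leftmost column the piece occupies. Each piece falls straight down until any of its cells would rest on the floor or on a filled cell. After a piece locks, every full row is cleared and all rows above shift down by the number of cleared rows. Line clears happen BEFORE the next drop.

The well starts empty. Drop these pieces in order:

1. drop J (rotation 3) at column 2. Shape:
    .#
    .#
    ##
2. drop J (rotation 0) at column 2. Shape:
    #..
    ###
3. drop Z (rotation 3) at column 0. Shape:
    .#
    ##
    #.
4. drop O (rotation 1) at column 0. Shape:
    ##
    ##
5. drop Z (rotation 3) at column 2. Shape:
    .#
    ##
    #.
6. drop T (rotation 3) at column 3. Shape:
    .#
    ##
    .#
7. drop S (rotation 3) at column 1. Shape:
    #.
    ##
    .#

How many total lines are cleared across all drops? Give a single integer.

Answer: 1

Derivation:
Drop 1: J rot3 at col 2 lands with bottom-row=0; cleared 0 line(s) (total 0); column heights now [0 0 1 3 0], max=3
Drop 2: J rot0 at col 2 lands with bottom-row=3; cleared 0 line(s) (total 0); column heights now [0 0 5 4 4], max=5
Drop 3: Z rot3 at col 0 lands with bottom-row=0; cleared 0 line(s) (total 0); column heights now [2 3 5 4 4], max=5
Drop 4: O rot1 at col 0 lands with bottom-row=3; cleared 1 line(s) (total 1); column heights now [4 4 4 3 0], max=4
Drop 5: Z rot3 at col 2 lands with bottom-row=4; cleared 0 line(s) (total 1); column heights now [4 4 6 7 0], max=7
Drop 6: T rot3 at col 3 lands with bottom-row=6; cleared 0 line(s) (total 1); column heights now [4 4 6 8 9], max=9
Drop 7: S rot3 at col 1 lands with bottom-row=6; cleared 0 line(s) (total 1); column heights now [4 9 8 8 9], max=9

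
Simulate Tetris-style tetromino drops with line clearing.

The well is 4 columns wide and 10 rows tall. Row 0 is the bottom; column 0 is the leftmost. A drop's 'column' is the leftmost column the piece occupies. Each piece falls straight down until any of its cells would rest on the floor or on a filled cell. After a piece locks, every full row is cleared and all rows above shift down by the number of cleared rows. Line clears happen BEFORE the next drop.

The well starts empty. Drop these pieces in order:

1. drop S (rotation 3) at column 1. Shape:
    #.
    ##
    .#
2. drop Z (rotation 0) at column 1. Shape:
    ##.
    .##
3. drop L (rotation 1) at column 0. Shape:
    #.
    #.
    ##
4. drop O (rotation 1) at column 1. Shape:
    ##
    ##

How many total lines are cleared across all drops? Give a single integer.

Answer: 0

Derivation:
Drop 1: S rot3 at col 1 lands with bottom-row=0; cleared 0 line(s) (total 0); column heights now [0 3 2 0], max=3
Drop 2: Z rot0 at col 1 lands with bottom-row=2; cleared 0 line(s) (total 0); column heights now [0 4 4 3], max=4
Drop 3: L rot1 at col 0 lands with bottom-row=4; cleared 0 line(s) (total 0); column heights now [7 5 4 3], max=7
Drop 4: O rot1 at col 1 lands with bottom-row=5; cleared 0 line(s) (total 0); column heights now [7 7 7 3], max=7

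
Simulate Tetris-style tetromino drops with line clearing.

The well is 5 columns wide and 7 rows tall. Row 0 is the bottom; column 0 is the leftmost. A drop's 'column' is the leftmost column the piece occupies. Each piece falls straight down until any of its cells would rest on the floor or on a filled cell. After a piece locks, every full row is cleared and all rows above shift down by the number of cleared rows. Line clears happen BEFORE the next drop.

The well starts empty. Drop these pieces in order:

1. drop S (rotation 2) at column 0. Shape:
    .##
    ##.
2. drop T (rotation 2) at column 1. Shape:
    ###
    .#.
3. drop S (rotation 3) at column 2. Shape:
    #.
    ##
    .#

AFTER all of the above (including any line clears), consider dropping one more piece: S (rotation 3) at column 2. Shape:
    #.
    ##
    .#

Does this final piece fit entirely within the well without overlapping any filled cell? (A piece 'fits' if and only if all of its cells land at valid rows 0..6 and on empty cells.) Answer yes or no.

Drop 1: S rot2 at col 0 lands with bottom-row=0; cleared 0 line(s) (total 0); column heights now [1 2 2 0 0], max=2
Drop 2: T rot2 at col 1 lands with bottom-row=2; cleared 0 line(s) (total 0); column heights now [1 4 4 4 0], max=4
Drop 3: S rot3 at col 2 lands with bottom-row=4; cleared 0 line(s) (total 0); column heights now [1 4 7 6 0], max=7
Test piece S rot3 at col 2 (width 2): heights before test = [1 4 7 6 0]; fits = False

Answer: no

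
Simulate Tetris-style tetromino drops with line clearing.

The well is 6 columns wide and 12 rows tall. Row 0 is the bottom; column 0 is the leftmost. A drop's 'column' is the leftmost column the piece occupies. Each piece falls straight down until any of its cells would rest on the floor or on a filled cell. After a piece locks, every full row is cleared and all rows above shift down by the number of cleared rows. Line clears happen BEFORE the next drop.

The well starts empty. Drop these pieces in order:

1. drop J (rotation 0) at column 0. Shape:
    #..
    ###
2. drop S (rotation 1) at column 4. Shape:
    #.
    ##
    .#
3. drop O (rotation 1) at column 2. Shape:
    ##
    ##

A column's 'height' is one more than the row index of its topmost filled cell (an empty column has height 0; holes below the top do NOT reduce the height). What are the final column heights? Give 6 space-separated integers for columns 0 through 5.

Answer: 2 1 3 3 3 2

Derivation:
Drop 1: J rot0 at col 0 lands with bottom-row=0; cleared 0 line(s) (total 0); column heights now [2 1 1 0 0 0], max=2
Drop 2: S rot1 at col 4 lands with bottom-row=0; cleared 0 line(s) (total 0); column heights now [2 1 1 0 3 2], max=3
Drop 3: O rot1 at col 2 lands with bottom-row=1; cleared 0 line(s) (total 0); column heights now [2 1 3 3 3 2], max=3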